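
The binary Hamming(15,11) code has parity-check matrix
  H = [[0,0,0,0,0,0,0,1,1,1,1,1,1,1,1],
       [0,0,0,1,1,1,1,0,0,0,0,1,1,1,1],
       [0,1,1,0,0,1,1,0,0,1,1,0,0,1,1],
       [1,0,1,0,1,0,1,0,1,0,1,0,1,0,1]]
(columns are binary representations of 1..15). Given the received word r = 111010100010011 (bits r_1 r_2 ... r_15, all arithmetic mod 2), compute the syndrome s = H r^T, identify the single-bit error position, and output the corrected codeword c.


s = (1, 0, 0, 0)^T, error position = 8, corrected codeword c = 111010110010011

Compute s = H r^T mod 2 one row at a time:
  s_1 = 0 + 0 + 0 + 1 + 0 + 0 + 1 + 1 = 3 ≡ 1 (mod 2).
  s_2 = 0 + 1 + 0 + 1 + 0 + 0 + 1 + 1 = 4 ≡ 0 (mod 2).
  s_3 = 1 + 1 + 0 + 1 + 0 + 1 + 1 + 1 = 6 ≡ 0 (mod 2).
  s_4 = 1 + 1 + 1 + 1 + 0 + 1 + 0 + 1 = 6 ≡ 0 (mod 2).
s = (1, 0, 0, 0)^T — this equals column 8 of H (binary 1000), so error is at position 8.
Correct: flip bit 8 of r = 111010100010011 to get c = 111010110010011.


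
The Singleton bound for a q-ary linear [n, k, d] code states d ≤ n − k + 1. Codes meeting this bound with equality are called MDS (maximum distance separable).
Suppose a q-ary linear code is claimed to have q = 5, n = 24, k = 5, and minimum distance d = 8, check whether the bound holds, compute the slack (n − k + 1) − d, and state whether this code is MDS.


Singleton RHS = n − k + 1 = 20, slack = 12, bound satisfied, not MDS.

Singleton bound: d ≤ n − k + 1.
Here n = 24, k = 5, so n − k + 1 = 20.
Given d = 8, check d ≤ 20: YES.
Slack = (n − k + 1) − d = 12.
The code is NOT MDS (slack = 12 > 0).
Description: the claimed parameters are [24, 5, 8]_5; such a code would be non-MDS.


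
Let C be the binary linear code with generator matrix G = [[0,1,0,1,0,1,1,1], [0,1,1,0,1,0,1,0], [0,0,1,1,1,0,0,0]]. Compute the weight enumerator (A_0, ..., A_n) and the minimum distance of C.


Weight distribution: A_0 = 1, A_2 = 1, A_3 = 2, A_4 = 1, A_5 = 2, A_6 = 1. Minimum distance d = 2.

Enumerate all 2^3 = 8 messages m ∈ F_2^3.
For each, compute codeword c = mG in F_2^8, then tally its weight.
  m = 000 → c = 00000000, weight = 0.
  m = 100 → c = 01010111, weight = 5.
  m = 010 → c = 01101010, weight = 4.
  m = 110 → c = 00111101, weight = 5.
  m = 001 → c = 00111000, weight = 3.
  m = 101 → c = 01101111, weight = 6.
  m = 011 → c = 01010010, weight = 3.
  m = 111 → c = 00000101, weight = 2.
Tally weights:
  weight 0: 1 codewords.
  weight 2: 1 codewords.
  weight 3: 2 codewords.
  weight 4: 1 codewords.
  weight 5: 2 codewords.
  weight 6: 1 codewords.
Minimum distance d = smallest w > 0 with A_w > 0 = 2.
Sanity: Σ A_w = 8 = 2^3 = 8 ✓.


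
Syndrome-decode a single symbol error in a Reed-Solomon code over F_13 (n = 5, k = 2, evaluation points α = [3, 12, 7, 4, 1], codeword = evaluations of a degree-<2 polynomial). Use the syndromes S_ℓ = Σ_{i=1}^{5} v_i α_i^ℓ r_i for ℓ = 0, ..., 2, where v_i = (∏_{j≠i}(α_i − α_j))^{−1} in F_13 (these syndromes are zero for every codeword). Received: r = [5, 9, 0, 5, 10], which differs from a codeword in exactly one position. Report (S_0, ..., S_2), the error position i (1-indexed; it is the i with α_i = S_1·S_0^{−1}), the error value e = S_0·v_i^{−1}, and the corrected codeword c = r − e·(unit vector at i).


S = (12, 10, 4), error at position 1, error magnitude e = 7, c = [11, 9, 0, 5, 10].

Step 1: column multipliers v_i = (∏_{j≠i}(α_i − α_j))^{−1} mod 13.
  i = 1 (α = 3): (3−12)(3−7)(3−4)(3−1) = (−9)·(−4)·(−1)·2 = −72 ≡ 6, so v_1 = 6^{−1} = 11 (mod 13).
  i = 2 (α = 12): (12−3)(12−7)(12−4)(12−1) = 9·5·8·11 = 3960 ≡ 8, so v_2 = 8^{−1} = 5 (mod 13).
  i = 3 (α = 7): (7−3)(7−12)(7−4)(7−1) = 4·(−5)·3·6 = −360 ≡ 4, so v_3 = 4^{−1} = 10 (mod 13).
  i = 4 (α = 4): (4−3)(4−12)(4−7)(4−1) = 1·(−8)·(−3)·3 = 72 ≡ 7, so v_4 = 7^{−1} = 2 (mod 13).
  i = 5 (α = 1): (1−3)(1−12)(1−7)(1−4) = (−2)·(−11)·(−6)·(−3) = 396 ≡ 6, so v_5 = 6^{−1} = 11 (mod 13).
  v = [11, 5, 10, 2, 11].
Step 2: syndromes of r = [5, 9, 0, 5, 10] (all sums mod 13).
  S_0 = Σ v_i r_i = 11·5 + 5·9 + 10·0 + 2·5 + 11·10 = 220 ≡ 12.
  S_1 = Σ v_i α_i r_i = 11·3·5 + 5·12·9 + 10·7·0 + 2·4·5 + 11·1·10 = 855 ≡ 10.
  α_i^2 mod 13 = [9, 1, 10, 3, 1].
  S_2 = Σ v_i α_i^2 r_i = 11·9·5 + 5·1·9 + 10·10·0 + 2·3·5 + 11·1·10 = 680 ≡ 4.
  S = (12, 10, 4) ≠ 0, so r is not a codeword (an error is present).
Step 3: locate the error. For a single error e at position i, S_ℓ = v_i·e·α_i^ℓ, so α_err = S_1/S_0.
  S_0^{−1} = 12^{−1} = 12 (mod 13), so α_err = 10·12 = 120 ≡ 3 = α_1. Error position i = 1.
  Consistency check: S_2/S_1 = 4·4 = 16 ≡ 3 = α_err ✓ (single-error assumption holds).
Step 4: error magnitude e = S_0/v_1 = S_0·∏_{j≠1}(α_1 − α_j) = 12·6 = 72 ≡ 7 (mod 13).
Step 5: correct position 1: c_1 = r_1 − e = 5 − 7 ≡ 11 (mod 13). Hence c = [11, 9, 0, 5, 10].
  Check: interpolating c through the α_i gives m(x) = 3 + 7·x (degree < 2) with m(α_i) = c_i for every i, so c is indeed a codeword.


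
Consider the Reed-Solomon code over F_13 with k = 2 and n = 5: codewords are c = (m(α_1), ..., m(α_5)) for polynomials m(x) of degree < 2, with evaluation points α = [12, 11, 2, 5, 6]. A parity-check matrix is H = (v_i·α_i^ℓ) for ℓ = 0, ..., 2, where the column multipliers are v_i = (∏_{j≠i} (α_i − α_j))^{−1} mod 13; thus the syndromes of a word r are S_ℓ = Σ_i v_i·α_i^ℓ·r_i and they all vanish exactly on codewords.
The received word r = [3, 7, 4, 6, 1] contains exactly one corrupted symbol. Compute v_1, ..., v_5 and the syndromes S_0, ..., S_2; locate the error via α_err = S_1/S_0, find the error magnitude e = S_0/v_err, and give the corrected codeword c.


S = (10, 11, 3), error at position 4, error magnitude e = 1, c = [3, 7, 4, 5, 1].

Step 1: column multipliers v_i = (∏_{j≠i}(α_i − α_j))^{−1} mod 13.
  i = 1 (α = 12): (12−11)(12−2)(12−5)(12−6) = 1·10·7·6 = 420 ≡ 4, so v_1 = 4^{−1} = 10 (mod 13).
  i = 2 (α = 11): (11−12)(11−2)(11−5)(11−6) = (−1)·9·6·5 = −270 ≡ 3, so v_2 = 3^{−1} = 9 (mod 13).
  i = 3 (α = 2): (2−12)(2−11)(2−5)(2−6) = (−10)·(−9)·(−3)·(−4) = 1080 ≡ 1, so v_3 = 1^{−1} = 1 (mod 13).
  i = 4 (α = 5): (5−12)(5−11)(5−2)(5−6) = (−7)·(−6)·3·(−1) = −126 ≡ 4, so v_4 = 4^{−1} = 10 (mod 13).
  i = 5 (α = 6): (6−12)(6−11)(6−2)(6−5) = (−6)·(−5)·4·1 = 120 ≡ 3, so v_5 = 3^{−1} = 9 (mod 13).
  v = [10, 9, 1, 10, 9].
Step 2: syndromes of r = [3, 7, 4, 6, 1] (all sums mod 13).
  S_0 = Σ v_i r_i = 10·3 + 9·7 + 1·4 + 10·6 + 9·1 = 166 ≡ 10.
  S_1 = Σ v_i α_i r_i = 10·12·3 + 9·11·7 + 1·2·4 + 10·5·6 + 9·6·1 = 1415 ≡ 11.
  α_i^2 mod 13 = [1, 4, 4, 12, 10].
  S_2 = Σ v_i α_i^2 r_i = 10·1·3 + 9·4·7 + 1·4·4 + 10·12·6 + 9·10·1 = 1108 ≡ 3.
  S = (10, 11, 3) ≠ 0, so r is not a codeword (an error is present).
Step 3: locate the error. For a single error e at position i, S_ℓ = v_i·e·α_i^ℓ, so α_err = S_1/S_0.
  S_0^{−1} = 10^{−1} = 4 (mod 13), so α_err = 11·4 = 44 ≡ 5 = α_4. Error position i = 4.
  Consistency check: S_2/S_1 = 3·6 = 18 ≡ 5 = α_err ✓ (single-error assumption holds).
Step 4: error magnitude e = S_0/v_4 = S_0·∏_{j≠4}(α_4 − α_j) = 10·4 = 40 ≡ 1 (mod 13).
Step 5: correct position 4: c_4 = r_4 − e = 6 − 1 ≡ 5 (mod 13). Hence c = [3, 7, 4, 5, 1].
  Check: interpolating c through the α_i gives m(x) = 12 + 9·x (degree < 2) with m(α_i) = c_i for every i, so c is indeed a codeword.


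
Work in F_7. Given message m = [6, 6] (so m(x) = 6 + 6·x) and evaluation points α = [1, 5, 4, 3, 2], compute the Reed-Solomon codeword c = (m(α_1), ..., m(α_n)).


c = [5, 1, 2, 3, 4]

Message polynomial: m(x) = 6 + 6·x (mod 7).
For each evaluation point α_i, compute m(α_i) mod 7:
  α_1 = 1: Horner steps 6 → 5, so m(1) = 5.
  α_2 = 5: Horner steps 6 → 1, so m(5) = 1.
  α_3 = 4: Horner steps 6 → 2, so m(4) = 2.
  α_4 = 3: Horner steps 6 → 3, so m(3) = 3.
  α_5 = 2: Horner steps 6 → 4, so m(2) = 4.
Codeword c = [5, 1, 2, 3, 4] ∈ F_7^5.


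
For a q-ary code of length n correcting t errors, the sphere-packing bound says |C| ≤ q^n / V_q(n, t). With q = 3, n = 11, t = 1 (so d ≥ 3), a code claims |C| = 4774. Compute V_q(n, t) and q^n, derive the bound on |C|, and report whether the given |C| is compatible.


V_q(n, t) = 23, q^n = 177147, Hamming bound = 7702, |C| = 4774 ≤ bound (satisfied).

Step 1: Compute V_q(n, t) = Σ_{j=0}^1 C(n, j) (q−1)^j.
  j = 0: C(11,0)·(2)^0 = 1·1 = 1.
  j = 1: C(11,1)·(2)^1 = 11·2 = 22.
  V_q(n, t) = 1 + 22 = 23.
Step 2: q^n = 3^11 = 177147.
Step 3: Hamming bound ⌊q^n / V_q(n,t)⌋ = ⌊177147/23⌋ = 7702.
Step 4: Compare |C| = 4774 to 7702: satisfied.
The claimed |C| lies below the Hamming bound.


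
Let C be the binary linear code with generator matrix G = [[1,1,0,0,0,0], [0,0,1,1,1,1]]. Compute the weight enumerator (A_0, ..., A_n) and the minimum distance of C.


Weight distribution: A_0 = 1, A_2 = 1, A_4 = 1, A_6 = 1. Minimum distance d = 2.

Enumerate all 2^2 = 4 messages m ∈ F_2^2.
For each, compute codeword c = mG in F_2^6, then tally its weight.
  m = 00 → c = 000000, weight = 0.
  m = 10 → c = 110000, weight = 2.
  m = 01 → c = 001111, weight = 4.
  m = 11 → c = 111111, weight = 6.
Tally weights:
  weight 0: 1 codewords.
  weight 2: 1 codewords.
  weight 4: 1 codewords.
  weight 6: 1 codewords.
Minimum distance d = smallest w > 0 with A_w > 0 = 2.
Sanity: Σ A_w = 4 = 2^2 = 4 ✓.


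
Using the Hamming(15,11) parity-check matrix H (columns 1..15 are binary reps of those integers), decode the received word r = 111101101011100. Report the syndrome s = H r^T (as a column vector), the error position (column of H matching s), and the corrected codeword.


s = (0, 1, 1, 0)^T, error position = 6, corrected codeword c = 111100101011100

Compute s = H r^T mod 2 one row at a time:
  s_1 = 0 + 1 + 0 + 1 + 1 + 1 + 0 + 0 = 4 ≡ 0 (mod 2).
  s_2 = 1 + 0 + 1 + 1 + 1 + 1 + 0 + 0 = 5 ≡ 1 (mod 2).
  s_3 = 1 + 1 + 1 + 1 + 0 + 1 + 0 + 0 = 5 ≡ 1 (mod 2).
  s_4 = 1 + 1 + 0 + 1 + 1 + 1 + 1 + 0 = 6 ≡ 0 (mod 2).
s = (0, 1, 1, 0)^T — this equals column 6 of H (binary 0110), so error is at position 6.
Correct: flip bit 6 of r = 111101101011100 to get c = 111100101011100.


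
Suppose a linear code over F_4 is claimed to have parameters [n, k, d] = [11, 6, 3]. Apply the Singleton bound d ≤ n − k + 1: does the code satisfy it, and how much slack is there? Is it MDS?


Singleton RHS = n − k + 1 = 6, slack = 3, bound satisfied, not MDS.

Singleton bound: d ≤ n − k + 1.
Here n = 11, k = 6, so n − k + 1 = 6.
Given d = 3, check d ≤ 6: YES.
Slack = (n − k + 1) − d = 3.
The code is NOT MDS (slack = 3 > 0).
Description: the claimed parameters are [11, 6, 3]_4; such a code would be non-MDS.


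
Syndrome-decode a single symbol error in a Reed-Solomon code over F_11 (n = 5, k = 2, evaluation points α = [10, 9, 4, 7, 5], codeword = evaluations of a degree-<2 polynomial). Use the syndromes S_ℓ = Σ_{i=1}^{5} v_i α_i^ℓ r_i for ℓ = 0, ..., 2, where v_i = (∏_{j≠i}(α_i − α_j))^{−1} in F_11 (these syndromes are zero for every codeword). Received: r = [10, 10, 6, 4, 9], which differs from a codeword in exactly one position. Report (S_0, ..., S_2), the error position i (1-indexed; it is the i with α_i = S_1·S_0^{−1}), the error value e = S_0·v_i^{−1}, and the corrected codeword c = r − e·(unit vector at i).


S = (4, 7, 4), error at position 1, error magnitude e = 8, c = [2, 10, 6, 4, 9].

Step 1: column multipliers v_i = (∏_{j≠i}(α_i − α_j))^{−1} mod 11.
  i = 1 (α = 10): (10−9)(10−4)(10−7)(10−5) = 1·6·3·5 = 90 ≡ 2, so v_1 = 2^{−1} = 6 (mod 11).
  i = 2 (α = 9): (9−10)(9−4)(9−7)(9−5) = (−1)·5·2·4 = −40 ≡ 4, so v_2 = 4^{−1} = 3 (mod 11).
  i = 3 (α = 4): (4−10)(4−9)(4−7)(4−5) = (−6)·(−5)·(−3)·(−1) = 90 ≡ 2, so v_3 = 2^{−1} = 6 (mod 11).
  i = 4 (α = 7): (7−10)(7−9)(7−4)(7−5) = (−3)·(−2)·3·2 = 36 ≡ 3, so v_4 = 3^{−1} = 4 (mod 11).
  i = 5 (α = 5): (5−10)(5−9)(5−4)(5−7) = (−5)·(−4)·1·(−2) = −40 ≡ 4, so v_5 = 4^{−1} = 3 (mod 11).
  v = [6, 3, 6, 4, 3].
Step 2: syndromes of r = [10, 10, 6, 4, 9] (all sums mod 11).
  S_0 = Σ v_i r_i = 6·10 + 3·10 + 6·6 + 4·4 + 3·9 = 169 ≡ 4.
  S_1 = Σ v_i α_i r_i = 6·10·10 + 3·9·10 + 6·4·6 + 4·7·4 + 3·5·9 = 1261 ≡ 7.
  α_i^2 mod 11 = [1, 4, 5, 5, 3].
  S_2 = Σ v_i α_i^2 r_i = 6·1·10 + 3·4·10 + 6·5·6 + 4·5·4 + 3·3·9 = 521 ≡ 4.
  S = (4, 7, 4) ≠ 0, so r is not a codeword (an error is present).
Step 3: locate the error. For a single error e at position i, S_ℓ = v_i·e·α_i^ℓ, so α_err = S_1/S_0.
  S_0^{−1} = 4^{−1} = 3 (mod 11), so α_err = 7·3 = 21 ≡ 10 = α_1. Error position i = 1.
  Consistency check: S_2/S_1 = 4·8 = 32 ≡ 10 = α_err ✓ (single-error assumption holds).
Step 4: error magnitude e = S_0/v_1 = S_0·∏_{j≠1}(α_1 − α_j) = 4·2 = 8 ≡ 8 (mod 11).
Step 5: correct position 1: c_1 = r_1 − e = 10 − 8 ≡ 2 (mod 11). Hence c = [2, 10, 6, 4, 9].
  Check: interpolating c through the α_i gives m(x) = 5 + 3·x (degree < 2) with m(α_i) = c_i for every i, so c is indeed a codeword.


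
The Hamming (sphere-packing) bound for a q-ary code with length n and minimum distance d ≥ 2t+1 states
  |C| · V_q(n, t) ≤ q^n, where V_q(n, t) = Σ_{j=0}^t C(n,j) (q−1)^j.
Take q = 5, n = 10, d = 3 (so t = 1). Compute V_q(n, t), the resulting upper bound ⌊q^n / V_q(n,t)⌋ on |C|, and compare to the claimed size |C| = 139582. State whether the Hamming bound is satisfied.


V_q(n, t) = 41, q^n = 9765625, Hamming bound = 238185, |C| = 139582 ≤ bound (satisfied).

Step 1: Compute V_q(n, t) = Σ_{j=0}^1 C(n, j) (q−1)^j.
  j = 0: C(10,0)·(4)^0 = 1·1 = 1.
  j = 1: C(10,1)·(4)^1 = 10·4 = 40.
  V_q(n, t) = 1 + 40 = 41.
Step 2: q^n = 5^10 = 9765625.
Step 3: Hamming bound ⌊q^n / V_q(n,t)⌋ = ⌊9765625/41⌋ = 238185.
Step 4: Compare |C| = 139582 to 238185: satisfied.
The claimed |C| lies below the Hamming bound.


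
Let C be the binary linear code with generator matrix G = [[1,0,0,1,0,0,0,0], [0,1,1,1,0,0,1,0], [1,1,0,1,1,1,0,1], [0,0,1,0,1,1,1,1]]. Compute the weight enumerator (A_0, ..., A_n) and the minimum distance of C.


Weight distribution: A_0 = 1, A_1 = 2, A_2 = 1, A_3 = 1, A_4 = 3, A_5 = 4, A_6 = 3, A_7 = 1. Minimum distance d = 1.

Enumerate all 2^4 = 16 messages m ∈ F_2^4.
For each, compute codeword c = mG in F_2^8, then tally its weight.
  m = 0000 → c = 00000000, weight = 0.
  m = 1000 → c = 10010000, weight = 2.
  m = 0100 → c = 01110010, weight = 4.
  m = 1100 → c = 11100010, weight = 4.
  m = 0010 → c = 11011101, weight = 6.
  m = 1010 → c = 01001101, weight = 4.
  m = 0110 → c = 10101111, weight = 6.
  m = 1110 → c = 00111111, weight = 6.
  m = 0001 → c = 00101111, weight = 5.
  m = 1001 → c = 10111111, weight = 7.
  m = 0101 → c = 01011101, weight = 5.
  m = 1101 → c = 11001101, weight = 5.
  m = 0011 → c = 11110010, weight = 5.
  m = 1011 → c = 01100010, weight = 3.
  m = 0111 → c = 10000000, weight = 1.
  m = 1111 → c = 00010000, weight = 1.
Tally weights:
  weight 0: 1 codewords.
  weight 1: 2 codewords.
  weight 2: 1 codewords.
  weight 3: 1 codewords.
  weight 4: 3 codewords.
  weight 5: 4 codewords.
  weight 6: 3 codewords.
  weight 7: 1 codewords.
Minimum distance d = smallest w > 0 with A_w > 0 = 1.
Sanity: Σ A_w = 16 = 2^4 = 16 ✓.


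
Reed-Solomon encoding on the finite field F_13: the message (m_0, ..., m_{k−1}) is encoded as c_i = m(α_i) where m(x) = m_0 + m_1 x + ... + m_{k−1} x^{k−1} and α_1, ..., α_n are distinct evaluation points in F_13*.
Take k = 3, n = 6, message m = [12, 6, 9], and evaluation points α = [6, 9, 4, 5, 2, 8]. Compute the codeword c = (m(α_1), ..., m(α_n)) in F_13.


c = [8, 2, 11, 7, 8, 12]

Message polynomial: m(x) = 12 + 6·x + 9·x^2 (mod 13).
For each evaluation point α_i, compute m(α_i) mod 13:
  α_1 = 6: Horner steps 9 → 8 → 8, so m(6) = 8.
  α_2 = 9: Horner steps 9 → 9 → 2, so m(9) = 2.
  α_3 = 4: Horner steps 9 → 3 → 11, so m(4) = 11.
  α_4 = 5: Horner steps 9 → 12 → 7, so m(5) = 7.
  α_5 = 2: Horner steps 9 → 11 → 8, so m(2) = 8.
  α_6 = 8: Horner steps 9 → 0 → 12, so m(8) = 12.
Codeword c = [8, 2, 11, 7, 8, 12] ∈ F_13^6.


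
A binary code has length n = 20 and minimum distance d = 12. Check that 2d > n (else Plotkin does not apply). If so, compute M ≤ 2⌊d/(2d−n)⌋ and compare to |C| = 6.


Plotkin bound M ≤ 6; given |C| = 6 ≤ bound (satisfied).

Check applicability: 2d = 24, n = 20.
2d − n = 4 > 0, so Plotkin applies.
Compute d/(2d−n) = 12/4 ≈ 3.0000.
⌊d/(2d−n)⌋ = 3.
Plotkin bound: M ≤ 2·3 = 6.
Given |C| = 6, check: satisfied.
This |C| is at the Plotkin bound.


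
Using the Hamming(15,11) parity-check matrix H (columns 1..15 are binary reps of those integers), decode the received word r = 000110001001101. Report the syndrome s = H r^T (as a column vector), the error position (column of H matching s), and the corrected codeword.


s = (0, 1, 1, 0)^T, error position = 6, corrected codeword c = 000111001001101

Compute s = H r^T mod 2 one row at a time:
  s_1 = 0 + 1 + 0 + 0 + 1 + 1 + 0 + 1 = 4 ≡ 0 (mod 2).
  s_2 = 1 + 1 + 0 + 0 + 1 + 1 + 0 + 1 = 5 ≡ 1 (mod 2).
  s_3 = 0 + 0 + 0 + 0 + 0 + 0 + 0 + 1 = 1 ≡ 1 (mod 2).
  s_4 = 0 + 0 + 1 + 0 + 1 + 0 + 1 + 1 = 4 ≡ 0 (mod 2).
s = (0, 1, 1, 0)^T — this equals column 6 of H (binary 0110), so error is at position 6.
Correct: flip bit 6 of r = 000110001001101 to get c = 000111001001101.


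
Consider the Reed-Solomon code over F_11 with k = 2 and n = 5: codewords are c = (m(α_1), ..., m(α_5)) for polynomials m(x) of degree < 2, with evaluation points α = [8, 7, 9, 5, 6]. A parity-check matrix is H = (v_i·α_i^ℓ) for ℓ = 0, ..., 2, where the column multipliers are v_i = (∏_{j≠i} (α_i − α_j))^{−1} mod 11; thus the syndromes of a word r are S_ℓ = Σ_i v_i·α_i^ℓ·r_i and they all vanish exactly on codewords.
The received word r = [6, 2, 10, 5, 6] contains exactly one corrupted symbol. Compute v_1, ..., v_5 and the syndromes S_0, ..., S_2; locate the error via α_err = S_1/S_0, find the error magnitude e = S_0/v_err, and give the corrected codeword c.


S = (6, 3, 7), error at position 5, error magnitude e = 8, c = [6, 2, 10, 5, 9].

Step 1: column multipliers v_i = (∏_{j≠i}(α_i − α_j))^{−1} mod 11.
  i = 1 (α = 8): (8−7)(8−9)(8−5)(8−6) = 1·(−1)·3·2 = −6 ≡ 5, so v_1 = 5^{−1} = 9 (mod 11).
  i = 2 (α = 7): (7−8)(7−9)(7−5)(7−6) = (−1)·(−2)·2·1 = 4 ≡ 4, so v_2 = 4^{−1} = 3 (mod 11).
  i = 3 (α = 9): (9−8)(9−7)(9−5)(9−6) = 1·2·4·3 = 24 ≡ 2, so v_3 = 2^{−1} = 6 (mod 11).
  i = 4 (α = 5): (5−8)(5−7)(5−9)(5−6) = (−3)·(−2)·(−4)·(−1) = 24 ≡ 2, so v_4 = 2^{−1} = 6 (mod 11).
  i = 5 (α = 6): (6−8)(6−7)(6−9)(6−5) = (−2)·(−1)·(−3)·1 = −6 ≡ 5, so v_5 = 5^{−1} = 9 (mod 11).
  v = [9, 3, 6, 6, 9].
Step 2: syndromes of r = [6, 2, 10, 5, 6] (all sums mod 11).
  S_0 = Σ v_i r_i = 9·6 + 3·2 + 6·10 + 6·5 + 9·6 = 204 ≡ 6.
  S_1 = Σ v_i α_i r_i = 9·8·6 + 3·7·2 + 6·9·10 + 6·5·5 + 9·6·6 = 1488 ≡ 3.
  α_i^2 mod 11 = [9, 5, 4, 3, 3].
  S_2 = Σ v_i α_i^2 r_i = 9·9·6 + 3·5·2 + 6·4·10 + 6·3·5 + 9·3·6 = 1008 ≡ 7.
  S = (6, 3, 7) ≠ 0, so r is not a codeword (an error is present).
Step 3: locate the error. For a single error e at position i, S_ℓ = v_i·e·α_i^ℓ, so α_err = S_1/S_0.
  S_0^{−1} = 6^{−1} = 2 (mod 11), so α_err = 3·2 = 6 ≡ 6 = α_5. Error position i = 5.
  Consistency check: S_2/S_1 = 7·4 = 28 ≡ 6 = α_err ✓ (single-error assumption holds).
Step 4: error magnitude e = S_0/v_5 = S_0·∏_{j≠5}(α_5 − α_j) = 6·5 = 30 ≡ 8 (mod 11).
Step 5: correct position 5: c_5 = r_5 − e = 6 − 8 ≡ 9 (mod 11). Hence c = [6, 2, 10, 5, 9].
  Check: interpolating c through the α_i gives m(x) = 7 + 4·x (degree < 2) with m(α_i) = c_i for every i, so c is indeed a codeword.


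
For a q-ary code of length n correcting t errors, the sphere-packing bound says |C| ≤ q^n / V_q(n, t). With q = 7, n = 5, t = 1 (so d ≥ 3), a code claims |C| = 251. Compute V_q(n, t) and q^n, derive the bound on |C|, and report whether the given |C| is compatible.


V_q(n, t) = 31, q^n = 16807, Hamming bound = 542, |C| = 251 ≤ bound (satisfied).

Step 1: Compute V_q(n, t) = Σ_{j=0}^1 C(n, j) (q−1)^j.
  j = 0: C(5,0)·(6)^0 = 1·1 = 1.
  j = 1: C(5,1)·(6)^1 = 5·6 = 30.
  V_q(n, t) = 1 + 30 = 31.
Step 2: q^n = 7^5 = 16807.
Step 3: Hamming bound ⌊q^n / V_q(n,t)⌋ = ⌊16807/31⌋ = 542.
Step 4: Compare |C| = 251 to 542: satisfied.
The claimed |C| lies below the Hamming bound.


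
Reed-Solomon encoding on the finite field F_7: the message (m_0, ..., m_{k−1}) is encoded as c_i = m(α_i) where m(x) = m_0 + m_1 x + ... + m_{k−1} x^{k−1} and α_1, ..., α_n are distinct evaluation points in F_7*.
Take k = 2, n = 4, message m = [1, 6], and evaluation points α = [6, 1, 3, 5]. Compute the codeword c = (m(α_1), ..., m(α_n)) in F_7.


c = [2, 0, 5, 3]

Message polynomial: m(x) = 1 + 6·x (mod 7).
For each evaluation point α_i, compute m(α_i) mod 7:
  α_1 = 6: Horner steps 6 → 2, so m(6) = 2.
  α_2 = 1: Horner steps 6 → 0, so m(1) = 0.
  α_3 = 3: Horner steps 6 → 5, so m(3) = 5.
  α_4 = 5: Horner steps 6 → 3, so m(5) = 3.
Codeword c = [2, 0, 5, 3] ∈ F_7^4.


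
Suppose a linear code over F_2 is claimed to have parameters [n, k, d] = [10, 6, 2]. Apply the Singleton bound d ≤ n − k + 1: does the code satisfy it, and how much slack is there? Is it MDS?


Singleton RHS = n − k + 1 = 5, slack = 3, bound satisfied, not MDS.

Singleton bound: d ≤ n − k + 1.
Here n = 10, k = 6, so n − k + 1 = 5.
Given d = 2, check d ≤ 5: YES.
Slack = (n − k + 1) − d = 3.
The code is NOT MDS (slack = 3 > 0).
Description: the claimed parameters are [10, 6, 2]_2; such a code would be non-MDS.


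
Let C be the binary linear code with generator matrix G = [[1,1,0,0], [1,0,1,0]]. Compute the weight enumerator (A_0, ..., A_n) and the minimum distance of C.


Weight distribution: A_0 = 1, A_2 = 3. Minimum distance d = 2.

Enumerate all 2^2 = 4 messages m ∈ F_2^2.
For each, compute codeword c = mG in F_2^4, then tally its weight.
  m = 00 → c = 0000, weight = 0.
  m = 10 → c = 1100, weight = 2.
  m = 01 → c = 1010, weight = 2.
  m = 11 → c = 0110, weight = 2.
Tally weights:
  weight 0: 1 codewords.
  weight 2: 3 codewords.
Minimum distance d = smallest w > 0 with A_w > 0 = 2.
Sanity: Σ A_w = 4 = 2^2 = 4 ✓.


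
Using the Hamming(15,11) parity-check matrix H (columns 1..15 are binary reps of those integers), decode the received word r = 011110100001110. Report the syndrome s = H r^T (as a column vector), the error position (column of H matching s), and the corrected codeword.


s = (1, 0, 0, 0)^T, error position = 8, corrected codeword c = 011110110001110

Compute s = H r^T mod 2 one row at a time:
  s_1 = 0 + 0 + 0 + 0 + 1 + 1 + 1 + 0 = 3 ≡ 1 (mod 2).
  s_2 = 1 + 1 + 0 + 1 + 1 + 1 + 1 + 0 = 6 ≡ 0 (mod 2).
  s_3 = 1 + 1 + 0 + 1 + 0 + 0 + 1 + 0 = 4 ≡ 0 (mod 2).
  s_4 = 0 + 1 + 1 + 1 + 0 + 0 + 1 + 0 = 4 ≡ 0 (mod 2).
s = (1, 0, 0, 0)^T — this equals column 8 of H (binary 1000), so error is at position 8.
Correct: flip bit 8 of r = 011110100001110 to get c = 011110110001110.


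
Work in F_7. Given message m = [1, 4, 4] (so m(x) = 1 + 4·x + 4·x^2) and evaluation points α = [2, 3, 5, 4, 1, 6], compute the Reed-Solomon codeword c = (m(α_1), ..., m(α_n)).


c = [4, 0, 2, 4, 2, 1]

Message polynomial: m(x) = 1 + 4·x + 4·x^2 (mod 7).
For each evaluation point α_i, compute m(α_i) mod 7:
  α_1 = 2: Horner steps 4 → 5 → 4, so m(2) = 4.
  α_2 = 3: Horner steps 4 → 2 → 0, so m(3) = 0.
  α_3 = 5: Horner steps 4 → 3 → 2, so m(5) = 2.
  α_4 = 4: Horner steps 4 → 6 → 4, so m(4) = 4.
  α_5 = 1: Horner steps 4 → 1 → 2, so m(1) = 2.
  α_6 = 6: Horner steps 4 → 0 → 1, so m(6) = 1.
Codeword c = [4, 0, 2, 4, 2, 1] ∈ F_7^6.


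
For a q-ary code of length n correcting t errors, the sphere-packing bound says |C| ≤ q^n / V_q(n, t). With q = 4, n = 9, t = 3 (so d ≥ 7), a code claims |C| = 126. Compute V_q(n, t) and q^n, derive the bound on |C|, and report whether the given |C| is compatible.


V_q(n, t) = 2620, q^n = 262144, Hamming bound = 100, |C| = 126 > bound (violated).

Step 1: Compute V_q(n, t) = Σ_{j=0}^3 C(n, j) (q−1)^j.
  j = 0: C(9,0)·(3)^0 = 1·1 = 1.
  j = 1: C(9,1)·(3)^1 = 9·3 = 27.
  j = 2: C(9,2)·(3)^2 = 36·9 = 324.
  j = 3: C(9,3)·(3)^3 = 84·27 = 2268.
  V_q(n, t) = 1 + 27 + 324 + 2268 = 2620.
Step 2: q^n = 4^9 = 262144.
Step 3: Hamming bound ⌊q^n / V_q(n,t)⌋ = ⌊262144/2620⌋ = 100.
Step 4: Compare |C| = 126 to 100: violated.
The claimed |C| lies above the Hamming bound, so no 4-ary code of length 9 with d ≥ 7 can have 126 codewords.


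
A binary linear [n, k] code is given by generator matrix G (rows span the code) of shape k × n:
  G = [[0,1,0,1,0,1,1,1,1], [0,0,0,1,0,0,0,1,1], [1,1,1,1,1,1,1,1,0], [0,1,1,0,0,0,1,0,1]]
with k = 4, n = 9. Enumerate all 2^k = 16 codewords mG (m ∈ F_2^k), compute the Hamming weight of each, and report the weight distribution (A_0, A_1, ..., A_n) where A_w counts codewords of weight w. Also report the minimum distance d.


Weight distribution: A_0 = 1, A_3 = 4, A_4 = 4, A_5 = 2, A_6 = 2, A_7 = 2, A_8 = 1. Minimum distance d = 3.

Enumerate all 2^4 = 16 messages m ∈ F_2^4.
For each, compute codeword c = mG in F_2^9, then tally its weight.
  m = 0000 → c = 000000000, weight = 0.
  m = 1000 → c = 010101111, weight = 6.
  m = 0100 → c = 000100011, weight = 3.
  m = 1100 → c = 010001100, weight = 3.
  m = 0010 → c = 111111110, weight = 8.
  m = 1010 → c = 101010001, weight = 4.
  m = 0110 → c = 111011101, weight = 7.
  m = 1110 → c = 101110010, weight = 5.
  m = 0001 → c = 011000101, weight = 4.
  m = 1001 → c = 001101010, weight = 4.
  m = 0101 → c = 011100110, weight = 5.
  m = 1101 → c = 001001001, weight = 3.
  m = 0011 → c = 100111011, weight = 6.
  m = 1011 → c = 110010100, weight = 4.
  m = 0111 → c = 100011000, weight = 3.
  m = 1111 → c = 110110111, weight = 7.
Tally weights:
  weight 0: 1 codewords.
  weight 3: 4 codewords.
  weight 4: 4 codewords.
  weight 5: 2 codewords.
  weight 6: 2 codewords.
  weight 7: 2 codewords.
  weight 8: 1 codewords.
Minimum distance d = smallest w > 0 with A_w > 0 = 3.
Sanity: Σ A_w = 16 = 2^4 = 16 ✓.


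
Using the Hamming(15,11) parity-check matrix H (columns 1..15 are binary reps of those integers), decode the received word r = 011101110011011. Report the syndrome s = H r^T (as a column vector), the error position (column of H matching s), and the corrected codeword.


s = (1, 0, 1, 0)^T, error position = 10, corrected codeword c = 011101110111011

Compute s = H r^T mod 2 one row at a time:
  s_1 = 1 + 0 + 0 + 1 + 1 + 0 + 1 + 1 = 5 ≡ 1 (mod 2).
  s_2 = 1 + 0 + 1 + 1 + 1 + 0 + 1 + 1 = 6 ≡ 0 (mod 2).
  s_3 = 1 + 1 + 1 + 1 + 0 + 1 + 1 + 1 = 7 ≡ 1 (mod 2).
  s_4 = 0 + 1 + 0 + 1 + 0 + 1 + 0 + 1 = 4 ≡ 0 (mod 2).
s = (1, 0, 1, 0)^T — this equals column 10 of H (binary 1010), so error is at position 10.
Correct: flip bit 10 of r = 011101110011011 to get c = 011101110111011.


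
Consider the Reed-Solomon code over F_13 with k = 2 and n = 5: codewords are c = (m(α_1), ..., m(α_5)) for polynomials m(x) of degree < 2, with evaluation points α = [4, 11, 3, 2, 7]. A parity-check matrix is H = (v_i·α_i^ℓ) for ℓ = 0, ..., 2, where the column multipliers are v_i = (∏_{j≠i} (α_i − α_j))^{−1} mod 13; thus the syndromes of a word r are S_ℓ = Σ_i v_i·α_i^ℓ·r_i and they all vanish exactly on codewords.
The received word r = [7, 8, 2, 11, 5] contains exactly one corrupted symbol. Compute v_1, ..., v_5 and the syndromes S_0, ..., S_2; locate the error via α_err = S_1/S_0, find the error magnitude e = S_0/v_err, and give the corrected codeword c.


S = (9, 10, 1), error at position 1, error magnitude e = 1, c = [6, 8, 2, 11, 5].

Step 1: column multipliers v_i = (∏_{j≠i}(α_i − α_j))^{−1} mod 13.
  i = 1 (α = 4): (4−11)(4−3)(4−2)(4−7) = (−7)·1·2·(−3) = 42 ≡ 3, so v_1 = 3^{−1} = 9 (mod 13).
  i = 2 (α = 11): (11−4)(11−3)(11−2)(11−7) = 7·8·9·4 = 2016 ≡ 1, so v_2 = 1^{−1} = 1 (mod 13).
  i = 3 (α = 3): (3−4)(3−11)(3−2)(3−7) = (−1)·(−8)·1·(−4) = −32 ≡ 7, so v_3 = 7^{−1} = 2 (mod 13).
  i = 4 (α = 2): (2−4)(2−11)(2−3)(2−7) = (−2)·(−9)·(−1)·(−5) = 90 ≡ 12, so v_4 = 12^{−1} = 12 (mod 13).
  i = 5 (α = 7): (7−4)(7−11)(7−3)(7−2) = 3·(−4)·4·5 = −240 ≡ 7, so v_5 = 7^{−1} = 2 (mod 13).
  v = [9, 1, 2, 12, 2].
Step 2: syndromes of r = [7, 8, 2, 11, 5] (all sums mod 13).
  S_0 = Σ v_i r_i = 9·7 + 1·8 + 2·2 + 12·11 + 2·5 = 217 ≡ 9.
  S_1 = Σ v_i α_i r_i = 9·4·7 + 1·11·8 + 2·3·2 + 12·2·11 + 2·7·5 = 686 ≡ 10.
  α_i^2 mod 13 = [3, 4, 9, 4, 10].
  S_2 = Σ v_i α_i^2 r_i = 9·3·7 + 1·4·8 + 2·9·2 + 12·4·11 + 2·10·5 = 885 ≡ 1.
  S = (9, 10, 1) ≠ 0, so r is not a codeword (an error is present).
Step 3: locate the error. For a single error e at position i, S_ℓ = v_i·e·α_i^ℓ, so α_err = S_1/S_0.
  S_0^{−1} = 9^{−1} = 3 (mod 13), so α_err = 10·3 = 30 ≡ 4 = α_1. Error position i = 1.
  Consistency check: S_2/S_1 = 1·4 = 4 ≡ 4 = α_err ✓ (single-error assumption holds).
Step 4: error magnitude e = S_0/v_1 = S_0·∏_{j≠1}(α_1 − α_j) = 9·3 = 27 ≡ 1 (mod 13).
Step 5: correct position 1: c_1 = r_1 − e = 7 − 1 ≡ 6 (mod 13). Hence c = [6, 8, 2, 11, 5].
  Check: interpolating c through the α_i gives m(x) = 3 + 4·x (degree < 2) with m(α_i) = c_i for every i, so c is indeed a codeword.


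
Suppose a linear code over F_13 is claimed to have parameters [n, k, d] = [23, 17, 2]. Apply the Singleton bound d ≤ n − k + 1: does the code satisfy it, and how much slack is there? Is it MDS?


Singleton RHS = n − k + 1 = 7, slack = 5, bound satisfied, not MDS.

Singleton bound: d ≤ n − k + 1.
Here n = 23, k = 17, so n − k + 1 = 7.
Given d = 2, check d ≤ 7: YES.
Slack = (n − k + 1) − d = 5.
The code is NOT MDS (slack = 5 > 0).
Description: the claimed parameters are [23, 17, 2]_13; such a code would be non-MDS.


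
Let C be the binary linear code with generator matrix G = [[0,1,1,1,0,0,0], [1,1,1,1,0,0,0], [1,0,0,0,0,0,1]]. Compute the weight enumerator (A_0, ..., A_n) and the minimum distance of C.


Weight distribution: A_0 = 1, A_1 = 2, A_2 = 1, A_3 = 1, A_4 = 2, A_5 = 1. Minimum distance d = 1.

Enumerate all 2^3 = 8 messages m ∈ F_2^3.
For each, compute codeword c = mG in F_2^7, then tally its weight.
  m = 000 → c = 0000000, weight = 0.
  m = 100 → c = 0111000, weight = 3.
  m = 010 → c = 1111000, weight = 4.
  m = 110 → c = 1000000, weight = 1.
  m = 001 → c = 1000001, weight = 2.
  m = 101 → c = 1111001, weight = 5.
  m = 011 → c = 0111001, weight = 4.
  m = 111 → c = 0000001, weight = 1.
Tally weights:
  weight 0: 1 codewords.
  weight 1: 2 codewords.
  weight 2: 1 codewords.
  weight 3: 1 codewords.
  weight 4: 2 codewords.
  weight 5: 1 codewords.
Minimum distance d = smallest w > 0 with A_w > 0 = 1.
Sanity: Σ A_w = 8 = 2^3 = 8 ✓.


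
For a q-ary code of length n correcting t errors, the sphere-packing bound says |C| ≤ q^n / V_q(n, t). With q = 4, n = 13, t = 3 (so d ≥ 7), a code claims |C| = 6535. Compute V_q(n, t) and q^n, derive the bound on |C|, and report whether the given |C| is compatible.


V_q(n, t) = 8464, q^n = 67108864, Hamming bound = 7928, |C| = 6535 ≤ bound (satisfied).

Step 1: Compute V_q(n, t) = Σ_{j=0}^3 C(n, j) (q−1)^j.
  j = 0: C(13,0)·(3)^0 = 1·1 = 1.
  j = 1: C(13,1)·(3)^1 = 13·3 = 39.
  j = 2: C(13,2)·(3)^2 = 78·9 = 702.
  j = 3: C(13,3)·(3)^3 = 286·27 = 7722.
  V_q(n, t) = 1 + 39 + 702 + 7722 = 8464.
Step 2: q^n = 4^13 = 67108864.
Step 3: Hamming bound ⌊q^n / V_q(n,t)⌋ = ⌊67108864/8464⌋ = 7928.
Step 4: Compare |C| = 6535 to 7928: satisfied.
The claimed |C| lies below the Hamming bound.


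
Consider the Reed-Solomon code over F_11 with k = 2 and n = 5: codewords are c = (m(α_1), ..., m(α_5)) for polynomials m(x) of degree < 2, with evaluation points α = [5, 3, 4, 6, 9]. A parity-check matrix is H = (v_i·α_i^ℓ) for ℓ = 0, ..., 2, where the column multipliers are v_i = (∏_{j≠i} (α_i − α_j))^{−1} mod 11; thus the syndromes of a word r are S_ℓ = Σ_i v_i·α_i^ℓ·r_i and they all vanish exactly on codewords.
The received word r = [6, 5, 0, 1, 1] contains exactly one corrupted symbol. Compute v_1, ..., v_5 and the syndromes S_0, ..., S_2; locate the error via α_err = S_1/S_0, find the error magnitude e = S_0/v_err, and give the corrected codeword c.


S = (6, 10, 2), error at position 5, error magnitude e = 4, c = [6, 5, 0, 1, 8].

Step 1: column multipliers v_i = (∏_{j≠i}(α_i − α_j))^{−1} mod 11.
  i = 1 (α = 5): (5−3)(5−4)(5−6)(5−9) = 2·1·(−1)·(−4) = 8 ≡ 8, so v_1 = 8^{−1} = 7 (mod 11).
  i = 2 (α = 3): (3−5)(3−4)(3−6)(3−9) = (−2)·(−1)·(−3)·(−6) = 36 ≡ 3, so v_2 = 3^{−1} = 4 (mod 11).
  i = 3 (α = 4): (4−5)(4−3)(4−6)(4−9) = (−1)·1·(−2)·(−5) = −10 ≡ 1, so v_3 = 1^{−1} = 1 (mod 11).
  i = 4 (α = 6): (6−5)(6−3)(6−4)(6−9) = 1·3·2·(−3) = −18 ≡ 4, so v_4 = 4^{−1} = 3 (mod 11).
  i = 5 (α = 9): (9−5)(9−3)(9−4)(9−6) = 4·6·5·3 = 360 ≡ 8, so v_5 = 8^{−1} = 7 (mod 11).
  v = [7, 4, 1, 3, 7].
Step 2: syndromes of r = [6, 5, 0, 1, 1] (all sums mod 11).
  S_0 = Σ v_i r_i = 7·6 + 4·5 + 1·0 + 3·1 + 7·1 = 72 ≡ 6.
  S_1 = Σ v_i α_i r_i = 7·5·6 + 4·3·5 + 1·4·0 + 3·6·1 + 7·9·1 = 351 ≡ 10.
  α_i^2 mod 11 = [3, 9, 5, 3, 4].
  S_2 = Σ v_i α_i^2 r_i = 7·3·6 + 4·9·5 + 1·5·0 + 3·3·1 + 7·4·1 = 343 ≡ 2.
  S = (6, 10, 2) ≠ 0, so r is not a codeword (an error is present).
Step 3: locate the error. For a single error e at position i, S_ℓ = v_i·e·α_i^ℓ, so α_err = S_1/S_0.
  S_0^{−1} = 6^{−1} = 2 (mod 11), so α_err = 10·2 = 20 ≡ 9 = α_5. Error position i = 5.
  Consistency check: S_2/S_1 = 2·10 = 20 ≡ 9 = α_err ✓ (single-error assumption holds).
Step 4: error magnitude e = S_0/v_5 = S_0·∏_{j≠5}(α_5 − α_j) = 6·8 = 48 ≡ 4 (mod 11).
Step 5: correct position 5: c_5 = r_5 − e = 1 − 4 ≡ 8 (mod 11). Hence c = [6, 5, 0, 1, 8].
  Check: interpolating c through the α_i gives m(x) = 9 + 6·x (degree < 2) with m(α_i) = c_i for every i, so c is indeed a codeword.


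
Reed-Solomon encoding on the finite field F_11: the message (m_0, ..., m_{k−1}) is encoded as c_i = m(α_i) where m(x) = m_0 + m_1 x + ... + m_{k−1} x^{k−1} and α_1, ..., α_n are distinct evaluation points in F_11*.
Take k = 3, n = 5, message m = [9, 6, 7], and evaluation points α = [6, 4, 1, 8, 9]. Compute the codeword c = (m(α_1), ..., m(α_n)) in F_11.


c = [0, 2, 0, 10, 3]

Message polynomial: m(x) = 9 + 6·x + 7·x^2 (mod 11).
For each evaluation point α_i, compute m(α_i) mod 11:
  α_1 = 6: Horner steps 7 → 4 → 0, so m(6) = 0.
  α_2 = 4: Horner steps 7 → 1 → 2, so m(4) = 2.
  α_3 = 1: Horner steps 7 → 2 → 0, so m(1) = 0.
  α_4 = 8: Horner steps 7 → 7 → 10, so m(8) = 10.
  α_5 = 9: Horner steps 7 → 3 → 3, so m(9) = 3.
Codeword c = [0, 2, 0, 10, 3] ∈ F_11^5.


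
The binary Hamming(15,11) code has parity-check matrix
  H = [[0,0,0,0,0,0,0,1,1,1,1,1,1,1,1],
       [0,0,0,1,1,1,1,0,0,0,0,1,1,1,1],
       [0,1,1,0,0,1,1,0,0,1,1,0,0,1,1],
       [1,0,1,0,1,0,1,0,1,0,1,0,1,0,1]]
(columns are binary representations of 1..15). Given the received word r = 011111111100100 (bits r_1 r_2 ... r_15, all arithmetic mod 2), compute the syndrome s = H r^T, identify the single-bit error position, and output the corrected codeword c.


s = (0, 1, 1, 1)^T, error position = 7, corrected codeword c = 011111011100100

Compute s = H r^T mod 2 one row at a time:
  s_1 = 1 + 1 + 1 + 0 + 0 + 1 + 0 + 0 = 4 ≡ 0 (mod 2).
  s_2 = 1 + 1 + 1 + 1 + 0 + 1 + 0 + 0 = 5 ≡ 1 (mod 2).
  s_3 = 1 + 1 + 1 + 1 + 1 + 0 + 0 + 0 = 5 ≡ 1 (mod 2).
  s_4 = 0 + 1 + 1 + 1 + 1 + 0 + 1 + 0 = 5 ≡ 1 (mod 2).
s = (0, 1, 1, 1)^T — this equals column 7 of H (binary 0111), so error is at position 7.
Correct: flip bit 7 of r = 011111111100100 to get c = 011111011100100.


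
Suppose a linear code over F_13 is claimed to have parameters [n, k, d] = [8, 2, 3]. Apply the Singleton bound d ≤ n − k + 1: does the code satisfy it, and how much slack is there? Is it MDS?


Singleton RHS = n − k + 1 = 7, slack = 4, bound satisfied, not MDS.

Singleton bound: d ≤ n − k + 1.
Here n = 8, k = 2, so n − k + 1 = 7.
Given d = 3, check d ≤ 7: YES.
Slack = (n − k + 1) − d = 4.
The code is NOT MDS (slack = 4 > 0).
Description: the claimed parameters are [8, 2, 3]_13; such a code would be non-MDS.


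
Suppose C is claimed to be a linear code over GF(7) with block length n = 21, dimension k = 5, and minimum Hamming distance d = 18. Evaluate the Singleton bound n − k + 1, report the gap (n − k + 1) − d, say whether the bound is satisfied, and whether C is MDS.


Singleton RHS = n − k + 1 = 17, slack = -1, bound violated (no such code; not MDS).

Singleton bound: d ≤ n − k + 1.
Here n = 21, k = 5, so n − k + 1 = 17.
Given d = 18, check d ≤ 17: NO.
Slack = (n − k + 1) − d = -1.
The slack is negative: d = 18 exceeds n − k + 1 = 17 by 1, so the Singleton bound is violated and no linear [21, 5, 18]_7 code can exist. In particular it is not MDS (MDS requires d = n − k + 1 exactly).
Description: the claimed parameters are [21, 5, 18]_7; such a code would be impossible (violates the Singleton bound).


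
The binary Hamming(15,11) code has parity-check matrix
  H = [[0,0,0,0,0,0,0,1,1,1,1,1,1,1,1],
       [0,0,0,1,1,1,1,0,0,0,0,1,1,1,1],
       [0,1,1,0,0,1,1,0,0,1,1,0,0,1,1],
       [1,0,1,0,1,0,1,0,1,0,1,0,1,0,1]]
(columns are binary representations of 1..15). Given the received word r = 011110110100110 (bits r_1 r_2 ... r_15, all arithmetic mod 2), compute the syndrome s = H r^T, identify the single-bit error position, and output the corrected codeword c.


s = (0, 1, 1, 0)^T, error position = 6, corrected codeword c = 011111110100110

Compute s = H r^T mod 2 one row at a time:
  s_1 = 1 + 0 + 1 + 0 + 0 + 1 + 1 + 0 = 4 ≡ 0 (mod 2).
  s_2 = 1 + 1 + 0 + 1 + 0 + 1 + 1 + 0 = 5 ≡ 1 (mod 2).
  s_3 = 1 + 1 + 0 + 1 + 1 + 0 + 1 + 0 = 5 ≡ 1 (mod 2).
  s_4 = 0 + 1 + 1 + 1 + 0 + 0 + 1 + 0 = 4 ≡ 0 (mod 2).
s = (0, 1, 1, 0)^T — this equals column 6 of H (binary 0110), so error is at position 6.
Correct: flip bit 6 of r = 011110110100110 to get c = 011111110100110.


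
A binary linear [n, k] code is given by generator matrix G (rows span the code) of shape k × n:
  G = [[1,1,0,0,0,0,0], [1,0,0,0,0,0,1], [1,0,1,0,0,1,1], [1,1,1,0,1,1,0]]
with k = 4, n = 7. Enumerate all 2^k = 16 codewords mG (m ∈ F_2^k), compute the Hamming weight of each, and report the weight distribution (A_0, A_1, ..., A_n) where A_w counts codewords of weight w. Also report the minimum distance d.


Weight distribution: A_0 = 1, A_1 = 1, A_2 = 4, A_3 = 4, A_4 = 3, A_5 = 3. Minimum distance d = 1.

Enumerate all 2^4 = 16 messages m ∈ F_2^4.
For each, compute codeword c = mG in F_2^7, then tally its weight.
  m = 0000 → c = 0000000, weight = 0.
  m = 1000 → c = 1100000, weight = 2.
  m = 0100 → c = 1000001, weight = 2.
  m = 1100 → c = 0100001, weight = 2.
  m = 0010 → c = 1010011, weight = 4.
  m = 1010 → c = 0110011, weight = 4.
  m = 0110 → c = 0010010, weight = 2.
  m = 1110 → c = 1110010, weight = 4.
  m = 0001 → c = 1110110, weight = 5.
  m = 1001 → c = 0010110, weight = 3.
  m = 0101 → c = 0110111, weight = 5.
  m = 1101 → c = 1010111, weight = 5.
  m = 0011 → c = 0100101, weight = 3.
  m = 1011 → c = 1000101, weight = 3.
  m = 0111 → c = 1100100, weight = 3.
  m = 1111 → c = 0000100, weight = 1.
Tally weights:
  weight 0: 1 codewords.
  weight 1: 1 codewords.
  weight 2: 4 codewords.
  weight 3: 4 codewords.
  weight 4: 3 codewords.
  weight 5: 3 codewords.
Minimum distance d = smallest w > 0 with A_w > 0 = 1.
Sanity: Σ A_w = 16 = 2^4 = 16 ✓.
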